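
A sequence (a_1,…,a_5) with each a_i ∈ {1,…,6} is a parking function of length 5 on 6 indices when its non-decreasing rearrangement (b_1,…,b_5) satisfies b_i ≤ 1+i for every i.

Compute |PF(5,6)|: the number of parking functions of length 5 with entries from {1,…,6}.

Count = (6+1−5)·(6+1)^{5−1} = 2×2401 = 4802 [KW]
Check (1,6,2,1,3) → sorted (1,1,2,3,6): b_i ≤ 1+i ∀i, a PF.

4802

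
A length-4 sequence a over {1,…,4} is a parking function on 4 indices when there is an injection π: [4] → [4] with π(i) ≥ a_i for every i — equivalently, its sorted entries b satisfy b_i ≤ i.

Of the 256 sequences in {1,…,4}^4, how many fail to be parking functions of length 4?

|PF(4,4)| = (4−4+1)·(4+1)^(4−1) = 1 · 125 = 125
Check (4,4,2,2) → sorted (2,2,4,4): b_1=2>1, not a PF.
4^4 − 125 = 256 − 125 = 131

131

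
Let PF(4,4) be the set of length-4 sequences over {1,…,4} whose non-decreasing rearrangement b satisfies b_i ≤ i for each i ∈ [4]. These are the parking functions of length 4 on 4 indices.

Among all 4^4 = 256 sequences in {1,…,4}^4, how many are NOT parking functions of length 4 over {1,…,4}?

131

|PF| = (5−4)·5^(4−1) = 1·125 = 125
One tuple (3,4,3,3) → sorted (3,3,3,4): b_1=3>1, not a PF.
4^4 − 125 = 256 − 125 = 131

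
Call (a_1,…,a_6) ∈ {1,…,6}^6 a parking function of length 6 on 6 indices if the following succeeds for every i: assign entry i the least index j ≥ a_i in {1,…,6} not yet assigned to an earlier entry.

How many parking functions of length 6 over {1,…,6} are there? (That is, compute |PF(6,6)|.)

16807

|PF(6,6)| = 1·7^5 = 1×16807 = 16807 (Konheim–Weiss)
Check (4,3,2,1,4,5) → sorted (1,2,3,4,4,5): b_i ≤ i ∀i, a PF.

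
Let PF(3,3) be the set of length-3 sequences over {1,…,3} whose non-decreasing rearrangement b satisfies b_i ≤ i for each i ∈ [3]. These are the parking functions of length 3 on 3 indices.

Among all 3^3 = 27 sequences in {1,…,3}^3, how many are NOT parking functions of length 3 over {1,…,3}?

11

|PF(3,3)| = (3−3+1)·(3+1)^(3−1) = 1·16 = 16
Check (3,2,3) → sorted (2,3,3): b_1=2>1, not a PF.
So 27 − 16 = 11 fail.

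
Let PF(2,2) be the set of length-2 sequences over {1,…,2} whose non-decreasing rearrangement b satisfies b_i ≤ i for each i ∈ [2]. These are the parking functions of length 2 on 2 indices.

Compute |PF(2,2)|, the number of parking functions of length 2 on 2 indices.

3

|PF(2,2)| = (2−2+1)·(2+1)^(2−1) = 1·3 = 3 [KW]
One tuple (1,2) → sorted (1,2): b_i ≤ i ∀i, a PF.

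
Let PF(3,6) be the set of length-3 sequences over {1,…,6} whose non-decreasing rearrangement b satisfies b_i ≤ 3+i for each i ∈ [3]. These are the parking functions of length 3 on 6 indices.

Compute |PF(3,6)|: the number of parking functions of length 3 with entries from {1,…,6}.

|PF(3,6)| = (6−3+1)·(6+1)^(3−1) = 4 · 49 = 196 [KW]
Check (6,4,2) → sorted (2,4,6): b_i ≤ 3+i ∀i, a PF.

196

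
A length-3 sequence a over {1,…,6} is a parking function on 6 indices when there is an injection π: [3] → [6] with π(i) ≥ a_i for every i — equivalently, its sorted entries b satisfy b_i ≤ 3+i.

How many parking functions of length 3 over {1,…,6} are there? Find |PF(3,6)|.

Count = 4·7^2 = 4·49 = 196 (Konheim–Weiss)
Check (6,3,3) → sorted (3,3,6): b_i ≤ 3+i ∀i, a PF.

196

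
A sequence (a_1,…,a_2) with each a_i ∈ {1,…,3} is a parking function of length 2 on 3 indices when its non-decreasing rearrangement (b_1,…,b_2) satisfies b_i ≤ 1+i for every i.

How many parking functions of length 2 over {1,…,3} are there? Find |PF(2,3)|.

8

|PF| = 2·4^1 = 2·4 = 8 [KW]
Example (2,1) → sorted (1,2): b_i ≤ 1+i ∀i, a PF.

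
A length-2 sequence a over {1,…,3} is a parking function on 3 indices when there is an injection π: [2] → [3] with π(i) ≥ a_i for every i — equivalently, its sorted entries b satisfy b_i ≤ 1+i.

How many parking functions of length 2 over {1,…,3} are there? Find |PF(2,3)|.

8

Count = 2·4^1 = 2·4 = 8 [KW]
Example (2,2) → sorted (2,2): b_i ≤ 1+i ∀i, a PF.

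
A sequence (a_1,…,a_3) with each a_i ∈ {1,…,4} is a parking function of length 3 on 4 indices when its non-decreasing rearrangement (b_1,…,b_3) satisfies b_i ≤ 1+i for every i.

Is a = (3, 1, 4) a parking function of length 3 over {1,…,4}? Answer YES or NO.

Sorted: b = (1, 3, 4).
  b_1=1 ≤ 2
  b_2=3 ≤ 3
  b_3=4 ≤ 4
All bounds hold ⇒ YES

YES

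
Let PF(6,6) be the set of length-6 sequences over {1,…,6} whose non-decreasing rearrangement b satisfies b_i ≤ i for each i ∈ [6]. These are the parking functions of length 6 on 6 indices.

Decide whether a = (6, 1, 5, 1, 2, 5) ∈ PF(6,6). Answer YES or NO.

Sorted: b = (1, 1, 2, 5, 5, 6).
  b_1=1 ≤ 1
  b_2=1 ≤ 2
  b_3=2 ≤ 3
  b_4=5 > 4
  fails at i=4 ⇒ NO

NO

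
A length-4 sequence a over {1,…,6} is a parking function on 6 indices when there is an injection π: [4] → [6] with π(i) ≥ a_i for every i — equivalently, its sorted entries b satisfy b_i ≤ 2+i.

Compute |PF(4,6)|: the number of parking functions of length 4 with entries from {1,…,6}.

#PF = 3·7^3 = 3·343 = 1029 (Konheim–Weiss)
E.g. (1,5,4,5) → sorted (1,4,5,5): b_i ≤ 2+i ∀i, a PF.

1029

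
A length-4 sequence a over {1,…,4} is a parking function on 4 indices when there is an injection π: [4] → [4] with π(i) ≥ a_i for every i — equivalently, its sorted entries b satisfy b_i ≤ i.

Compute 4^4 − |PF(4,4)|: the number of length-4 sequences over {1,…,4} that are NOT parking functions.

|PF| = 1·5^3 = 1 · 125 = 125 (Konheim–Weiss)
One tuple (2,2,4,2) → sorted (2,2,2,4): b_1=2>1, not a PF.
Total 256; non-PF = 256−125 = 131

131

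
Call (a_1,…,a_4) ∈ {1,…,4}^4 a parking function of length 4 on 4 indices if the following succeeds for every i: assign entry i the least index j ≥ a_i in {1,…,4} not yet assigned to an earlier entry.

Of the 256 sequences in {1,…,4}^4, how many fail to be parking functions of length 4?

|PF(4,4)| = (4+1−4)·(4+1)^{4−1} = 1·125 = 125 (Konheim–Weiss)
Example (3,2,2,4) → sorted (2,2,3,4): b_1=2>1, not a PF.
Total 256; non-PF = 256−125 = 131

131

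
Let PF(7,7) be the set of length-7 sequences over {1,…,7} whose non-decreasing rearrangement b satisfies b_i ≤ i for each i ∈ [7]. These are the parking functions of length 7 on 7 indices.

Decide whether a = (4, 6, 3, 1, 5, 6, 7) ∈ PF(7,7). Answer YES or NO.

NO

Order a: b = (1, 3, 4, 5, 6, 6, 7).
  b_1=1 ≤ 1
  b_2=3 > 2
  fails at i=2 ⇒ NO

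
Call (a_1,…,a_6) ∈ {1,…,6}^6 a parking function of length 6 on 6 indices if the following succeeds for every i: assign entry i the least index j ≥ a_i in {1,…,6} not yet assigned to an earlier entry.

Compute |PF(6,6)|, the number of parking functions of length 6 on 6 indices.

16807

|PF| = (7−6)·7^(6−1) = 1·16807 = 16807 (Konheim–Weiss)
E.g. (2,2,4,1,3,6) → sorted (1,2,2,3,4,6): b_i ≤ i ∀i, a PF.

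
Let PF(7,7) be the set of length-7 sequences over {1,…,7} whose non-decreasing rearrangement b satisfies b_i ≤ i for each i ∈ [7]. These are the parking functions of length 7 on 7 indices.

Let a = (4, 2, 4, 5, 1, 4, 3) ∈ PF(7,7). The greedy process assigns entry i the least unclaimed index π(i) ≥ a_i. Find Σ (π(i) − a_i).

Σπ = 7·8/2 = 28 (π permutes [7]); Σa = 4+2+4+5+1+4+3 = 23; disp = 28−23 = 5.

5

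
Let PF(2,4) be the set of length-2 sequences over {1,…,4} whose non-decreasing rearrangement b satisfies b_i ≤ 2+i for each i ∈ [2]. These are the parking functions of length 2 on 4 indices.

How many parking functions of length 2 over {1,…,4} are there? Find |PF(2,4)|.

|PF(2,4)| = (4−2+1)·(4+1)^(2−1) = 3 · 5 = 15
Example (3,2) → sorted (2,3): b_i ≤ 2+i ∀i, a PF.

15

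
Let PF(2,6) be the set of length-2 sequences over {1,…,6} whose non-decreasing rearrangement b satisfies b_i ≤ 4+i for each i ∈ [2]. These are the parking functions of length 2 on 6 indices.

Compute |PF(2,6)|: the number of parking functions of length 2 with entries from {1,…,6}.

Count = 5·7^1 = 5 · 7 = 35 (Konheim–Weiss)
Example (4,2) → sorted (2,4): b_i ≤ 4+i ∀i, a PF.

35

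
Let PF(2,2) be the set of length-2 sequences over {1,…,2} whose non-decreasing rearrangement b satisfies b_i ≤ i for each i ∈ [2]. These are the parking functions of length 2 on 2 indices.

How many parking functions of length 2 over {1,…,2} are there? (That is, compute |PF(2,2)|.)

|PF| = (2−2+1)·(2+1)^(2−1) = 1 · 3 = 3
One tuple (1,1) → sorted (1,1): b_i ≤ i ∀i, a PF.

3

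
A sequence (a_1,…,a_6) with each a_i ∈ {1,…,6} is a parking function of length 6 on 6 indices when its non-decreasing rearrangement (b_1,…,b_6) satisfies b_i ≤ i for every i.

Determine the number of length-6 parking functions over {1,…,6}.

Count = (6−6+1)·(6+1)^(6−1) = 1 · 16807 = 16807 (Pollak)
One tuple (2,3,4,1,3,1) → sorted (1,1,2,3,3,4): b_i ≤ i ∀i, a PF.

16807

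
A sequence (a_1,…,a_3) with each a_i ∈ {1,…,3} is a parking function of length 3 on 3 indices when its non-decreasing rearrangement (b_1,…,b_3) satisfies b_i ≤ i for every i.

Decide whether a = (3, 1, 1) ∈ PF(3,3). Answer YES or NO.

Sorted: b = (1, 1, 3).
  b_1=1 ≤ 1
  b_2=1 ≤ 2
  b_3=3 ≤ 3
All bounds hold ⇒ YES

YES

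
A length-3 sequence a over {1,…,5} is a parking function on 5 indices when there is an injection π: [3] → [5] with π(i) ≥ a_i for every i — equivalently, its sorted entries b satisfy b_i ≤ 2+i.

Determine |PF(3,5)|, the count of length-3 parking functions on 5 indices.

108

#PF = (5−3+1)·(5+1)^(3−1) = 3·36 = 108 (Pollak)
Example (1,5,4) → sorted (1,4,5): b_i ≤ 2+i ∀i, a PF.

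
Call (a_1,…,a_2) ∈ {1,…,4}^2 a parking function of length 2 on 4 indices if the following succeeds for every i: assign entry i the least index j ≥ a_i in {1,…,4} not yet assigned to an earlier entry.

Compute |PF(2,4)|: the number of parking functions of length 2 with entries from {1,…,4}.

15

Count = (4−2+1)·(4+1)^(2−1) = 3×5 = 15 [KW]
E.g. (3,2) → sorted (2,3): b_i ≤ 2+i ∀i, a PF.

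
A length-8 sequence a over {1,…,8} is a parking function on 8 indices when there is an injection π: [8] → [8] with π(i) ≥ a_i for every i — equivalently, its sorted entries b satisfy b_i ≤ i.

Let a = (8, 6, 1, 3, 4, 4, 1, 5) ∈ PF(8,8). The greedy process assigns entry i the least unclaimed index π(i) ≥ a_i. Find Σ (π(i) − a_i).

Σπ(i) = 1+…+8 = 36; Σa = 8+6+1+3+4+4+1+5 = 32; disp = 36−32 = 4.

4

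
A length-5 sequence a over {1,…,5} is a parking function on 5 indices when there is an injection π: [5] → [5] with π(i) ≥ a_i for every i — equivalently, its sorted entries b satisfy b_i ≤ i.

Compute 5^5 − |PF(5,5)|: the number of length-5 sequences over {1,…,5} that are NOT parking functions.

1829

|PF| = (5−5+1)·(5+1)^(5−1) = 1×1296 = 1296 (Konheim–Weiss)
One tuple (5,5,4,3,1) → sorted (1,3,4,5,5): b_2=3>2, not a PF.
5^5 − 1296 = 3125 − 1296 = 1829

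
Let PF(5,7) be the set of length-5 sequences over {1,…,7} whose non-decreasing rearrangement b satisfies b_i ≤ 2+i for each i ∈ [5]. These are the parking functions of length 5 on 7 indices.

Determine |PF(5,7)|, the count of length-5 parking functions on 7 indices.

12288

Count = (8−5)·8^(5−1) = 3 · 4096 = 12288
One tuple (2,6,4,2,4) → sorted (2,2,4,4,6): b_i ≤ 2+i ∀i, a PF.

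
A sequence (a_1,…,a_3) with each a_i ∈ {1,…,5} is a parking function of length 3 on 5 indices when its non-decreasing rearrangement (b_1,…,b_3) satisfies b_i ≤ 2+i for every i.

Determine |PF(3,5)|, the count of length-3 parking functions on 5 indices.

|PF(3,5)| = (6−3)·6^(3−1) = 3 · 36 = 108 (Pollak)
One tuple (5,1,3) → sorted (1,3,5): b_i ≤ 2+i ∀i, a PF.

108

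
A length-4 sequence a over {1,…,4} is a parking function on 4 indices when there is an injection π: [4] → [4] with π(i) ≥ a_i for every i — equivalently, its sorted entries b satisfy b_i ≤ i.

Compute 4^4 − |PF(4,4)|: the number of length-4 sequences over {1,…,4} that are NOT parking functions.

#PF = (4−4+1)·(4+1)^(4−1) = 1·125 = 125 (Konheim–Weiss)
One tuple (4,3,4,2) → sorted (2,3,4,4): b_1=2>1, not a PF.
So 256 − 125 = 131 fail.

131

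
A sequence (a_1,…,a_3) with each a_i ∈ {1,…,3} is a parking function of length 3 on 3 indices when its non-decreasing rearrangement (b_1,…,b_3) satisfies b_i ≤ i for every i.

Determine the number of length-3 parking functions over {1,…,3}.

16

#PF = (4−3)·4^(3−1) = 1×16 = 16 [KW]
E.g. (3,1,2) → sorted (1,2,3): b_i ≤ i ∀i, a PF.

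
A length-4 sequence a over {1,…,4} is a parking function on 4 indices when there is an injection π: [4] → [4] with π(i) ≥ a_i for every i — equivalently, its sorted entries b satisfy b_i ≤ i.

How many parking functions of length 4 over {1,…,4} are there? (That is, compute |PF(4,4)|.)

|PF(4,4)| = (4+1−4)·(4+1)^{4−1} = 1×125 = 125
Example (1,1,2,1) → sorted (1,1,1,2): b_i ≤ i ∀i, a PF.

125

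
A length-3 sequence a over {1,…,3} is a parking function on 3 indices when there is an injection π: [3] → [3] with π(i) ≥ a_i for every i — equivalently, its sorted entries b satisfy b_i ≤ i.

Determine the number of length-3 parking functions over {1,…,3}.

|PF(3,3)| = (4−3)·4^(3−1) = 1×16 = 16 [KW]
Check (3,1,2) → sorted (1,2,3): b_i ≤ i ∀i, a PF.

16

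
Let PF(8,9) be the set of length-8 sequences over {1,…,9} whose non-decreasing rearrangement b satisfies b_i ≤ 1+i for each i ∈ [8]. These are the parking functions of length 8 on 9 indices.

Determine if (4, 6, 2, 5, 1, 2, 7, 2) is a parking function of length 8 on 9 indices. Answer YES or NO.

Order a: b = (1, 2, 2, 2, 4, 5, 6, 7).
  b_1=1 ≤ 2
  b_2=2 ≤ 3
  b_3=2 ≤ 4
  b_4=2 ≤ 5
  b_5=4 ≤ 6
  b_6=5 ≤ 7
  b_7=6 ≤ 8
  b_8=7 ≤ 9
All bounds hold ⇒ YES

YES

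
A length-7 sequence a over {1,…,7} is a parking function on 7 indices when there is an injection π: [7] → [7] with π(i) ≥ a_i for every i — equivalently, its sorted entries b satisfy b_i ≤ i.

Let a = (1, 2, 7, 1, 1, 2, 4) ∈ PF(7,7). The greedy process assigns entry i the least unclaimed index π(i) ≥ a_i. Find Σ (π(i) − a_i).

10

Σπ = 28 ({1..7} each once); Σa = 1+2+7+1+1+2+4 = 18; disp = 28−18 = 10.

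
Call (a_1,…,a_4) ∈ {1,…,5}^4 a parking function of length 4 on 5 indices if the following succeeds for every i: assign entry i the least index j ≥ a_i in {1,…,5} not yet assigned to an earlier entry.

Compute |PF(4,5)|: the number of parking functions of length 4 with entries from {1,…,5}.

#PF = (5+1−4)·(5+1)^{4−1} = 2×216 = 432 [KW]
E.g. (2,5,2,4) → sorted (2,2,4,5): b_i ≤ 1+i ∀i, a PF.

432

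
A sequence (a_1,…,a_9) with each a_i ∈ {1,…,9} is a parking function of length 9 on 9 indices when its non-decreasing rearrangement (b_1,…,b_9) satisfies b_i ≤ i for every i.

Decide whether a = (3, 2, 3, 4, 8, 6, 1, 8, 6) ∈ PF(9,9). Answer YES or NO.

Rearranged: b = (1, 2, 3, 3, 4, 6, 6, 8, 8).
  b_1=1 ≤ 1
  b_2=2 ≤ 2
  b_3=3 ≤ 3
  b_4=3 ≤ 4
  b_5=4 ≤ 5
  b_6=6 ≤ 6
  b_7=6 ≤ 7
  b_8=8 ≤ 8
  b_9=8 ≤ 9
All bounds hold ⇒ YES

YES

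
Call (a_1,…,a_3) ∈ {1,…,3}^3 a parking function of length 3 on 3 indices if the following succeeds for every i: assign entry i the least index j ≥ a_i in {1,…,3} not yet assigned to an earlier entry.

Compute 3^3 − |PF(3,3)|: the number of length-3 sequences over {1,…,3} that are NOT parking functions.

11

|PF| = (3+1−3)·(3+1)^{3−1} = 1·16 = 16
Check (3,3,3) → sorted (3,3,3): b_1=3>1, not a PF.
3^3 − 16 = 27 − 16 = 11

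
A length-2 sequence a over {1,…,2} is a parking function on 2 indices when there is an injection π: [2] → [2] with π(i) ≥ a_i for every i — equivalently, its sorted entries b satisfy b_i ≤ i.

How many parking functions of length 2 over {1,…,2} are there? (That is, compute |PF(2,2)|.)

3

|PF(2,2)| = (2+1−2)·(2+1)^{2−1} = 1×3 = 3 (Konheim–Weiss)
Example (2,1) → sorted (1,2): b_i ≤ i ∀i, a PF.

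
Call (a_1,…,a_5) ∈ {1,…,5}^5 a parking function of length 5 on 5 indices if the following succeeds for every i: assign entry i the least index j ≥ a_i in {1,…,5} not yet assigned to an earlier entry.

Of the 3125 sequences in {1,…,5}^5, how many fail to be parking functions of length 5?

1829

#PF = 1·6^4 = 1×1296 = 1296 (Konheim–Weiss)
Example (4,5,4,5,3) → sorted (3,4,4,5,5): b_1=3>1, not a PF.
Total 3125; non-PF = 3125−1296 = 1829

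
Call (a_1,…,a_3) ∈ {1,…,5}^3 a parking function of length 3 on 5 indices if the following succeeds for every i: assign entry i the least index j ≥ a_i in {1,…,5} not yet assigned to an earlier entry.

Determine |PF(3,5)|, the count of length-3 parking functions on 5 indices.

108

#PF = (6−3)·6^(3−1) = 3·36 = 108
One tuple (4,3,5) → sorted (3,4,5): b_i ≤ 2+i ∀i, a PF.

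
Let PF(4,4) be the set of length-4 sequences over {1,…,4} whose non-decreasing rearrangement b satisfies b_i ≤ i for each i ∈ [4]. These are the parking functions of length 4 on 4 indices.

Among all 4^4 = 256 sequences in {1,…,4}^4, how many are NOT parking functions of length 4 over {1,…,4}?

Count = (5−4)·5^(4−1) = 1×125 = 125 (Pollak)
E.g. (2,4,4,4) → sorted (2,4,4,4): b_1=2>1, not a PF.
So 256 − 125 = 131 fail.

131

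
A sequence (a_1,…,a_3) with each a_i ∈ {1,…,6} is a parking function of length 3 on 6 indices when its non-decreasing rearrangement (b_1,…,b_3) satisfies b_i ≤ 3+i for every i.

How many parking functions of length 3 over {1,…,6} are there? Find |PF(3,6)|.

196

Count = (6+1−3)·(6+1)^{3−1} = 4×49 = 196 [KW]
Example (4,5,1) → sorted (1,4,5): b_i ≤ 3+i ∀i, a PF.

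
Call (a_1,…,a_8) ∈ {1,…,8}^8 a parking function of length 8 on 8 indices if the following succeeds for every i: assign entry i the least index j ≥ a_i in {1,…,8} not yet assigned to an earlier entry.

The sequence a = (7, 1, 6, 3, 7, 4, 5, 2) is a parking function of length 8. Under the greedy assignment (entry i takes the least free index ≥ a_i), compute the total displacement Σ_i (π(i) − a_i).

1

Σπ = 36 ({1..8} each once); Σa = 7+1+6+3+7+4+5+2 = 35; disp = 36−35 = 1.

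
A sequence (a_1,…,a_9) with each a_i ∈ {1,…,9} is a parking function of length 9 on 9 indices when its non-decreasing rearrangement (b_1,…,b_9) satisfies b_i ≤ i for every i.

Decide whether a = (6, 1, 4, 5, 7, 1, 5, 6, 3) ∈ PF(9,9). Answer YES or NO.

YES

Rearranged: b = (1, 1, 3, 4, 5, 5, 6, 6, 7).
  b_1=1 ≤ 1
  b_2=1 ≤ 2
  b_3=3 ≤ 3
  b_4=4 ≤ 4
  b_5=5 ≤ 5
  b_6=5 ≤ 6
  b_7=6 ≤ 7
  b_8=6 ≤ 8
  b_9=7 ≤ 9
All bounds hold ⇒ YES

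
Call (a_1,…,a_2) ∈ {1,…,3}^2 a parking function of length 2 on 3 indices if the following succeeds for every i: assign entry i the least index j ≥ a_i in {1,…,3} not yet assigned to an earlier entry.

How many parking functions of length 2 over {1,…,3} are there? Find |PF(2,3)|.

8

|PF| = 2·4^1 = 2×4 = 8
E.g. (3,2) → sorted (2,3): b_i ≤ 1+i ∀i, a PF.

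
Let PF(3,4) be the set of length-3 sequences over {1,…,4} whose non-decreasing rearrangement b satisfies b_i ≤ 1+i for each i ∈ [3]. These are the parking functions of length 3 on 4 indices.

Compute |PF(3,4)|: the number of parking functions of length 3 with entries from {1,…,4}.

50

Count = (4−3+1)·(4+1)^(3−1) = 2 · 25 = 50 (Pollak)
E.g. (3,3,2) → sorted (2,3,3): b_i ≤ 1+i ∀i, a PF.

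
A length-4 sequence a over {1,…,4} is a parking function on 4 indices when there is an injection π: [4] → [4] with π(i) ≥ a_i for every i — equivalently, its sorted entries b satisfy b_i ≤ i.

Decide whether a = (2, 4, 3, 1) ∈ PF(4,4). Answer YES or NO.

YES

Sorted: b = (1, 2, 3, 4).
  b_1=1 ≤ 1
  b_2=2 ≤ 2
  b_3=3 ≤ 3
  b_4=4 ≤ 4
All bounds hold ⇒ YES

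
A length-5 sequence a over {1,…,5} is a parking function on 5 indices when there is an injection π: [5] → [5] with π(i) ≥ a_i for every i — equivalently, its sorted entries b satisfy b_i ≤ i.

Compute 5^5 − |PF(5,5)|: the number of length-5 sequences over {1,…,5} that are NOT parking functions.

|PF| = 1·6^4 = 1 · 1296 = 1296 (Konheim–Weiss)
One tuple (2,5,2,4,2) → sorted (2,2,2,4,5): b_1=2>1, not a PF.
So 3125 − 1296 = 1829 fail.

1829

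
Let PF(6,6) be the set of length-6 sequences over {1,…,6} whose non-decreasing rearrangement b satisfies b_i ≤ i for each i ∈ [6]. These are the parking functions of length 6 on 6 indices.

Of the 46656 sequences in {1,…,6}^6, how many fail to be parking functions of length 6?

#PF = (6−6+1)·(6+1)^(6−1) = 1×16807 = 16807 (Konheim–Weiss)
Check (6,6,2,6,6,6) → sorted (2,6,6,6,6,6): b_1=2>1, not a PF.
6^6 − 16807 = 46656 − 16807 = 29849

29849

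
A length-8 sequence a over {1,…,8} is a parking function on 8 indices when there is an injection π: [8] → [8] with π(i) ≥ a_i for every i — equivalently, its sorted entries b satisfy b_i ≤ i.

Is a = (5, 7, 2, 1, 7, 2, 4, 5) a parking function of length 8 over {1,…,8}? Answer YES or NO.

YES

Order a: b = (1, 2, 2, 4, 5, 5, 7, 7).
  b_1=1 ≤ 1
  b_2=2 ≤ 2
  b_3=2 ≤ 3
  b_4=4 ≤ 4
  b_5=5 ≤ 5
  b_6=5 ≤ 6
  b_7=7 ≤ 7
  b_8=7 ≤ 8
All bounds hold ⇒ YES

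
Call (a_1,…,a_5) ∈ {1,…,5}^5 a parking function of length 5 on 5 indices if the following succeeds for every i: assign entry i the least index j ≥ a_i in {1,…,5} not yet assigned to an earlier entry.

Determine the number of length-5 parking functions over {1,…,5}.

|PF| = (6−5)·6^(5−1) = 1·1296 = 1296
Check (3,4,1,1,4) → sorted (1,1,3,4,4): b_i ≤ i ∀i, a PF.

1296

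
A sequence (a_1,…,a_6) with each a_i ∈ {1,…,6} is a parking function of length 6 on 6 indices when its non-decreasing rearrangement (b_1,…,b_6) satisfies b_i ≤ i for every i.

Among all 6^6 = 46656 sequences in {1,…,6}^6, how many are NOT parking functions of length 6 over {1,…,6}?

|PF(6,6)| = 1·7^5 = 1 · 16807 = 16807
Example (2,6,4,1,5,4) → sorted (1,2,4,4,5,6): b_3=4>3, not a PF.
So 46656 − 16807 = 29849 fail.

29849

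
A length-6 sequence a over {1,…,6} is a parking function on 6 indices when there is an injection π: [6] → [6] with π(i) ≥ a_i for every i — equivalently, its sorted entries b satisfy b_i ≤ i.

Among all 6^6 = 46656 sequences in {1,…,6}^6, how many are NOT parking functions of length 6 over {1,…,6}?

|PF(6,6)| = 1·7^5 = 1 · 16807 = 16807 [KW]
Example (5,5,5,5,6,4) → sorted (4,5,5,5,5,6): b_1=4>1, not a PF.
So 46656 − 16807 = 29849 fail.

29849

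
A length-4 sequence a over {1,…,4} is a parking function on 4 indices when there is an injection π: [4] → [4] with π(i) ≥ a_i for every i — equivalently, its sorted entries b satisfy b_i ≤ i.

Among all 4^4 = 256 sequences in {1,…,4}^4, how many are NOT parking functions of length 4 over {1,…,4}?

131

|PF(4,4)| = (4−4+1)·(4+1)^(4−1) = 1·125 = 125 (Konheim–Weiss)
Example (4,3,4,4) → sorted (3,4,4,4): b_1=3>1, not a PF.
So 256 − 125 = 131 fail.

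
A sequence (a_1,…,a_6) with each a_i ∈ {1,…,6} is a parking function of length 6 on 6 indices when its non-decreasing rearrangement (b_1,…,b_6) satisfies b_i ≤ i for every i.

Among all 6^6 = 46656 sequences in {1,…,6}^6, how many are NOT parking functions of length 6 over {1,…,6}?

#PF = (6−6+1)·(6+1)^(6−1) = 1×16807 = 16807
One tuple (4,3,5,2,4,3) → sorted (2,3,3,4,4,5): b_1=2>1, not a PF.
6^6 − 16807 = 46656 − 16807 = 29849

29849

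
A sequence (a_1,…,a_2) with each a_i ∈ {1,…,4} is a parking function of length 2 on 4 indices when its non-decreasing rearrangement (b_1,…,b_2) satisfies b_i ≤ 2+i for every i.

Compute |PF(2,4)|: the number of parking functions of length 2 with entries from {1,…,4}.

15

|PF| = (4+1−2)·(4+1)^{2−1} = 3×5 = 15 [KW]
One tuple (1,4) → sorted (1,4): b_i ≤ 2+i ∀i, a PF.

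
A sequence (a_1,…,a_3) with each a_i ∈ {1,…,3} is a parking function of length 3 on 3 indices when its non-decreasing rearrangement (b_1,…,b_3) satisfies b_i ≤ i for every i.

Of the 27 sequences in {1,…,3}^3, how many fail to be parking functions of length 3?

Count = (3+1−3)·(3+1)^{3−1} = 1×16 = 16 [KW]
One tuple (3,2,2) → sorted (2,2,3): b_1=2>1, not a PF.
So 27 − 16 = 11 fail.

11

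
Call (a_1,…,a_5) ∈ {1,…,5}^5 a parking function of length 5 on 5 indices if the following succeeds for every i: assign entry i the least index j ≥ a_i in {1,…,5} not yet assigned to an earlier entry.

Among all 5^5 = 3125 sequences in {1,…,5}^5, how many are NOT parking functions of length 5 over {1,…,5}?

Count = 1·6^4 = 1·1296 = 1296 [KW]
Check (4,5,4,1,2) → sorted (1,2,4,4,5): b_3=4>3, not a PF.
5^5 − 1296 = 3125 − 1296 = 1829

1829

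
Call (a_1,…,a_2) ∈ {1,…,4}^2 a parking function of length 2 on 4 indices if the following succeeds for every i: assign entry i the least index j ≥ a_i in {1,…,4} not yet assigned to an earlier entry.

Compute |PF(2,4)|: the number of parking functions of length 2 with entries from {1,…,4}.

#PF = (4+1−2)·(4+1)^{2−1} = 3·5 = 15 (Pollak)
One tuple (4,1) → sorted (1,4): b_i ≤ 2+i ∀i, a PF.

15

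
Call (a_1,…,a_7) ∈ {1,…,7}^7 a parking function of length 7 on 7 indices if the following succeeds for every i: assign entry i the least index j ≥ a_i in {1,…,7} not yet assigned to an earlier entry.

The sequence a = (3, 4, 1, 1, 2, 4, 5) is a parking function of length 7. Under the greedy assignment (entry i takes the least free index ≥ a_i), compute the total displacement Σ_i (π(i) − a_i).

8

Σπ = 7·8/2 = 28 (π permutes [7]); Σa = 3+4+1+1+2+4+5 = 20; disp = 28−20 = 8.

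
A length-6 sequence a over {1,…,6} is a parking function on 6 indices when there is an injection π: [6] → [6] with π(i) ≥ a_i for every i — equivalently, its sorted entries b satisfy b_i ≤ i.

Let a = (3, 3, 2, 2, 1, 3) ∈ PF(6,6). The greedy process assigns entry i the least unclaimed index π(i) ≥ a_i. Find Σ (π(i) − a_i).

7

Σπ = 21 ({1..6} each once); Σa = 3+3+2+2+1+3 = 14; disp = 21−14 = 7.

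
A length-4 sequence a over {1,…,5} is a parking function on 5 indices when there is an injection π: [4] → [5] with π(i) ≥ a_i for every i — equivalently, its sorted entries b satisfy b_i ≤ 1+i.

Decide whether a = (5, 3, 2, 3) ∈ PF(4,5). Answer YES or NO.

Sorted: b = (2, 3, 3, 5).
  b_1=2 ≤ 2
  b_2=3 ≤ 3
  b_3=3 ≤ 4
  b_4=5 ≤ 5
All bounds hold ⇒ YES

YES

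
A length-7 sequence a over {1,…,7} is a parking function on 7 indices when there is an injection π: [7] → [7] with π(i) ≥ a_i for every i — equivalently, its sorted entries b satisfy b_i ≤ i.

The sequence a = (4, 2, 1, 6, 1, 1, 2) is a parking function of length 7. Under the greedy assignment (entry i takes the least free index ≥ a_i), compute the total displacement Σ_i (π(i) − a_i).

Σπ = 28 ({1..7} each once); Σa = 4+2+1+6+1+1+2 = 17; disp = 28−17 = 11.

11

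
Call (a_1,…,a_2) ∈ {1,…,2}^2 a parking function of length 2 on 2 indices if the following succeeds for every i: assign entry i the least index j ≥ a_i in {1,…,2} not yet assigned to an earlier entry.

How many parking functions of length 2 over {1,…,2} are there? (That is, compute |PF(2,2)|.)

3

#PF = (2+1−2)·(2+1)^{2−1} = 1·3 = 3 (Pollak)
E.g. (2,1) → sorted (1,2): b_i ≤ i ∀i, a PF.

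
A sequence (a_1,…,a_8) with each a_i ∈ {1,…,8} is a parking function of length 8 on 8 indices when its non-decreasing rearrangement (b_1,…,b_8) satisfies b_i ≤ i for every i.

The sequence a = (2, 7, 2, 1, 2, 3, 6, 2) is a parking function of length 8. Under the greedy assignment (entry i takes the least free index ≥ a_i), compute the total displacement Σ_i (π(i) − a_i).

Σπ(i) = 1+…+8 = 36; Σa = 2+7+2+1+2+3+6+2 = 25; disp = 36−25 = 11.

11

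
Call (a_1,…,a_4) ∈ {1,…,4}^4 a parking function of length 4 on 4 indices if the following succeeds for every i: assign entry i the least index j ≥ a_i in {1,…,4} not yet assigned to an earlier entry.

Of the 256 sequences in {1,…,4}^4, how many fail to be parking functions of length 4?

131

Count = (5−4)·5^(4−1) = 1 · 125 = 125 (Konheim–Weiss)
One tuple (4,4,1,1) → sorted (1,1,4,4): b_3=4>3, not a PF.
Total 256; non-PF = 256−125 = 131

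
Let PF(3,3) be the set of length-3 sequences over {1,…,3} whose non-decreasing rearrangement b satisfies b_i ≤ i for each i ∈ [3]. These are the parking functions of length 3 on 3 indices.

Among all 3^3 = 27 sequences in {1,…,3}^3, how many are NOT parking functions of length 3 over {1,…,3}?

11

#PF = (4−3)·4^(3−1) = 1·16 = 16
Check (3,3,3) → sorted (3,3,3): b_1=3>1, not a PF.
3^3 − 16 = 27 − 16 = 11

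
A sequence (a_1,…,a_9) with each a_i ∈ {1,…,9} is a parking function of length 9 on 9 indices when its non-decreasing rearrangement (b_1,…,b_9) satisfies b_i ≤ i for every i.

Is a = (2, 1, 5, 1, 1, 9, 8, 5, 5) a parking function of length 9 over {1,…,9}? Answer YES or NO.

Rearranged: b = (1, 1, 1, 2, 5, 5, 5, 8, 9).
  b_1=1 ≤ 1
  b_2=1 ≤ 2
  b_3=1 ≤ 3
  b_4=2 ≤ 4
  b_5=5 ≤ 5
  b_6=5 ≤ 6
  b_7=5 ≤ 7
  b_8=8 ≤ 8
  b_9=9 ≤ 9
All bounds hold ⇒ YES

YES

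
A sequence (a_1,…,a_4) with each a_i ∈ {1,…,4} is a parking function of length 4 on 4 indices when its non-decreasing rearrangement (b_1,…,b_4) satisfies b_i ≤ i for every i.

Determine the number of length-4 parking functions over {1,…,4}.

|PF| = (4−4+1)·(4+1)^(4−1) = 1×125 = 125
Example (1,1,2,3) → sorted (1,1,2,3): b_i ≤ i ∀i, a PF.

125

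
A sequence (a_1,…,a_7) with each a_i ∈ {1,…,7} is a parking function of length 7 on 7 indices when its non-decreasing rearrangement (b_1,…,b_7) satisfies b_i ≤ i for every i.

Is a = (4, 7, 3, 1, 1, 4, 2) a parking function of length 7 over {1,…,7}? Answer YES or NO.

Rearranged: b = (1, 1, 2, 3, 4, 4, 7).
  b_1=1 ≤ 1
  b_2=1 ≤ 2
  b_3=2 ≤ 3
  b_4=3 ≤ 4
  b_5=4 ≤ 5
  b_6=4 ≤ 6
  b_7=7 ≤ 7
All bounds hold ⇒ YES

YES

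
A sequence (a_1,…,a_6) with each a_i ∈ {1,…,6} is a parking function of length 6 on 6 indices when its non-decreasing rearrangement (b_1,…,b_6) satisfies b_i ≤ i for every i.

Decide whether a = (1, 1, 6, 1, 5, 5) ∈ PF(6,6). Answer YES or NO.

Sorted: b = (1, 1, 1, 5, 5, 6).
  b_1=1 ≤ 1
  b_2=1 ≤ 2
  b_3=1 ≤ 3
  b_4=5 > 4
  fails at i=4 ⇒ NO

NO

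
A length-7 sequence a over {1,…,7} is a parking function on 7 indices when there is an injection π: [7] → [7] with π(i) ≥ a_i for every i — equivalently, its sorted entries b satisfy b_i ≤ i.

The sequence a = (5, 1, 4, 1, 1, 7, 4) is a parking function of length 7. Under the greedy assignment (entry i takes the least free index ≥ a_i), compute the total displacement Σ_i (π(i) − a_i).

Σπ(i) = 1+…+7 = 28; Σa = 5+1+4+1+1+7+4 = 23; disp = 28−23 = 5.

5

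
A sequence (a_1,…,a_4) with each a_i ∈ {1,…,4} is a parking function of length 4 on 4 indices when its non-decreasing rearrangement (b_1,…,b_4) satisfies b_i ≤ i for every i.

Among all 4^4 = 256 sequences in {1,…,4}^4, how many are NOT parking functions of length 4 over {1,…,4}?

131

|PF| = (4+1−4)·(4+1)^{4−1} = 1×125 = 125 (Pollak)
E.g. (4,4,3,4) → sorted (3,4,4,4): b_1=3>1, not a PF.
So 256 − 125 = 131 fail.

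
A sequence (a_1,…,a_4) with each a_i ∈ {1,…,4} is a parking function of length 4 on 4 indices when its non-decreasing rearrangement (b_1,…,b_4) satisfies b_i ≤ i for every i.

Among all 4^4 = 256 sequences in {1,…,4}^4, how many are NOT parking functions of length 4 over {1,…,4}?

131

|PF(4,4)| = (4−4+1)·(4+1)^(4−1) = 1·125 = 125
E.g. (4,4,1,1) → sorted (1,1,4,4): b_3=4>3, not a PF.
Total 256; non-PF = 256−125 = 131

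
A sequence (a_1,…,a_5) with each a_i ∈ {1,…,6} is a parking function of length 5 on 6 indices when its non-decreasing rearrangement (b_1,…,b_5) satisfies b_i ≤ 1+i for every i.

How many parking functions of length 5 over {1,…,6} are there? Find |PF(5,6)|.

4802

|PF| = 2·7^4 = 2×2401 = 4802 (Konheim–Weiss)
One tuple (1,3,5,5,4) → sorted (1,3,4,5,5): b_i ≤ 1+i ∀i, a PF.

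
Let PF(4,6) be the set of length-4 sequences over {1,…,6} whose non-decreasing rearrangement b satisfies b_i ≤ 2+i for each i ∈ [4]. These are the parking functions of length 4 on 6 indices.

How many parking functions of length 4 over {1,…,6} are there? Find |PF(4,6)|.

Count = 3·7^3 = 3×343 = 1029 (Konheim–Weiss)
One tuple (6,1,4,1) → sorted (1,1,4,6): b_i ≤ 2+i ∀i, a PF.

1029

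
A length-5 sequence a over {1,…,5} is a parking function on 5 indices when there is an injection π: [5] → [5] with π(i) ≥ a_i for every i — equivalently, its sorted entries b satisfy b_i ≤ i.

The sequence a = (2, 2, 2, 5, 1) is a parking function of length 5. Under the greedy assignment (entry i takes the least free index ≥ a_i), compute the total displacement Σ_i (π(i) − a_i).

3

Σπ = 15 ({1..5} each once); Σa = 2+2+2+5+1 = 12; disp = 15−12 = 3.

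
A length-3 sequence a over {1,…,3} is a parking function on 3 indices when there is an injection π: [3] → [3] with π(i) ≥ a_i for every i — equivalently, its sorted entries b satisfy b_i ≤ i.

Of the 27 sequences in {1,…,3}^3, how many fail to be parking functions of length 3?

Count = 1·4^2 = 1×16 = 16 (Konheim–Weiss)
Check (3,3,2) → sorted (2,3,3): b_1=2>1, not a PF.
3^3 − 16 = 27 − 16 = 11

11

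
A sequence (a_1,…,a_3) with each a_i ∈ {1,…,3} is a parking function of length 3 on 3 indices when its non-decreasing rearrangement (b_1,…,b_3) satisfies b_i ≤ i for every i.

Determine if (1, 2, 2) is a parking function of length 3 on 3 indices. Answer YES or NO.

YES

Order a: b = (1, 2, 2).
  b_1=1 ≤ 1
  b_2=2 ≤ 2
  b_3=2 ≤ 3
All bounds hold ⇒ YES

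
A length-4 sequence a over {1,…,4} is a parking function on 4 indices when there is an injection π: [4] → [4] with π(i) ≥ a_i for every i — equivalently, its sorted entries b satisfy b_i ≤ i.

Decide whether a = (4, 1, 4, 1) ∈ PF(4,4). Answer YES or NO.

Sorted: b = (1, 1, 4, 4).
  b_1=1 ≤ 1
  b_2=1 ≤ 2
  b_3=4 > 3
  fails at i=3 ⇒ NO

NO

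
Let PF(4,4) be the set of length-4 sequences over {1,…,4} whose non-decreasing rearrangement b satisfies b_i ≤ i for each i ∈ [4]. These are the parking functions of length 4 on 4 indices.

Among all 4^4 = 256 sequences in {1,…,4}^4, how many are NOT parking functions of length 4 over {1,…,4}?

131

|PF| = (4+1−4)·(4+1)^{4−1} = 1 · 125 = 125 [KW]
Check (2,4,4,3) → sorted (2,3,4,4): b_1=2>1, not a PF.
Total 256; non-PF = 256−125 = 131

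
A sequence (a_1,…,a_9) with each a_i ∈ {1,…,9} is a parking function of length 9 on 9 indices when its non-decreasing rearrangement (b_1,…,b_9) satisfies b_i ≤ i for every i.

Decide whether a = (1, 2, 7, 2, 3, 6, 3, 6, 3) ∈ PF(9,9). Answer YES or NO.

Sorted: b = (1, 2, 2, 3, 3, 3, 6, 6, 7).
  b_1=1 ≤ 1
  b_2=2 ≤ 2
  b_3=2 ≤ 3
  b_4=3 ≤ 4
  b_5=3 ≤ 5
  b_6=3 ≤ 6
  b_7=6 ≤ 7
  b_8=6 ≤ 8
  b_9=7 ≤ 9
All bounds hold ⇒ YES

YES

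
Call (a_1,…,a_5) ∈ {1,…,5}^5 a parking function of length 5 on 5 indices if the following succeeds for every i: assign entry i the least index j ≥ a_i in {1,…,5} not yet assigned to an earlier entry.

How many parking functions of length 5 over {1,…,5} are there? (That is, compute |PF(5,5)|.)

|PF(5,5)| = (5+1−5)·(5+1)^{5−1} = 1·1296 = 1296
Check (2,1,4,5,1) → sorted (1,1,2,4,5): b_i ≤ i ∀i, a PF.

1296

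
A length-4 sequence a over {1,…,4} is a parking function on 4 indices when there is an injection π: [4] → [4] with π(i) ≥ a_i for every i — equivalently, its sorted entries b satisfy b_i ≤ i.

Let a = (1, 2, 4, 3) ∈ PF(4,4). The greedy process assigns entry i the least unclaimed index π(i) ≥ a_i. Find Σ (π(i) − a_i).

0

Σπ(i) = 1+…+4 = 10; Σa = 1+2+4+3 = 10; disp = 10−10 = 0.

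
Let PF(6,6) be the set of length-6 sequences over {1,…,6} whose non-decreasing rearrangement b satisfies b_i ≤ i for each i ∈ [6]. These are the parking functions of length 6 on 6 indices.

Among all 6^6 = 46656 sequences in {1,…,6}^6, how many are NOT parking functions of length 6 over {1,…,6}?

29849

Count = (6−6+1)·(6+1)^(6−1) = 1 · 16807 = 16807 [KW]
Check (6,6,4,3,5,4) → sorted (3,4,4,5,6,6): b_1=3>1, not a PF.
Total 46656; non-PF = 46656−16807 = 29849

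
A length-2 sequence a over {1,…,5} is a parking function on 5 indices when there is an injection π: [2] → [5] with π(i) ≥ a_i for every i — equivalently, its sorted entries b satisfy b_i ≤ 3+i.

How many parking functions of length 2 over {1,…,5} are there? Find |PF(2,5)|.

24

#PF = (5−2+1)·(5+1)^(2−1) = 4·6 = 24
E.g. (2,2) → sorted (2,2): b_i ≤ 3+i ∀i, a PF.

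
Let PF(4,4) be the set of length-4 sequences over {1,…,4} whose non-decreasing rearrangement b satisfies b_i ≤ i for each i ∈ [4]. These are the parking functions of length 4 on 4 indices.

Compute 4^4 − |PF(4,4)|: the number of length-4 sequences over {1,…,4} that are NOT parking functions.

|PF(4,4)| = (5−4)·5^(4−1) = 1×125 = 125 (Pollak)
Check (3,3,4,4) → sorted (3,3,4,4): b_1=3>1, not a PF.
Total 256; non-PF = 256−125 = 131

131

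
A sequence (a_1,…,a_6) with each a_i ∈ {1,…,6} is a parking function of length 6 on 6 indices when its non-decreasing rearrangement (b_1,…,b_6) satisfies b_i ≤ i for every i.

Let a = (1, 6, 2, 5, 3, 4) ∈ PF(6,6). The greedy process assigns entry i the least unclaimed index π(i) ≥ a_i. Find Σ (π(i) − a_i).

Σπ = 6·7/2 = 21 (π permutes [6]); Σa = 1+6+2+5+3+4 = 21; disp = 21−21 = 0.

0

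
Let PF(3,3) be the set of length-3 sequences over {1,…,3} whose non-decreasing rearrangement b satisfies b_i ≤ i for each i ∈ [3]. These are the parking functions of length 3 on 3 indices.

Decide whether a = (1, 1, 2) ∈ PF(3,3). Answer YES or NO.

Order a: b = (1, 1, 2).
  b_1=1 ≤ 1
  b_2=1 ≤ 2
  b_3=2 ≤ 3
All bounds hold ⇒ YES

YES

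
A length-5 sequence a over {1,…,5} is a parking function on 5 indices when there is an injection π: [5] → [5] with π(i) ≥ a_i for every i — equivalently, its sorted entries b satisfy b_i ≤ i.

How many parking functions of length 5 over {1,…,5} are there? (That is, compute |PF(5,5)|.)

#PF = 1·6^4 = 1×1296 = 1296
One tuple (3,2,1,5,1) → sorted (1,1,2,3,5): b_i ≤ i ∀i, a PF.

1296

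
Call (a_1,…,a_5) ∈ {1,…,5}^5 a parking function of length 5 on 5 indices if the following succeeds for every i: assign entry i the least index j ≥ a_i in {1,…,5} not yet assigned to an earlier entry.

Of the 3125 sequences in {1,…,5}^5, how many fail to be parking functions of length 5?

#PF = (6−5)·6^(5−1) = 1 · 1296 = 1296 (Pollak)
One tuple (5,1,5,4,4) → sorted (1,4,4,5,5): b_2=4>2, not a PF.
5^5 − 1296 = 3125 − 1296 = 1829

1829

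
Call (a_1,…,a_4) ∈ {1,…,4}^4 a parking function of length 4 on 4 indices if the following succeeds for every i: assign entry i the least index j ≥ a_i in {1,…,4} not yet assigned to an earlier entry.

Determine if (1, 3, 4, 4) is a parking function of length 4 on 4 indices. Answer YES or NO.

NO

Rearranged: b = (1, 3, 4, 4).
  b_1=1 ≤ 1
  b_2=3 > 2
  fails at i=2 ⇒ NO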